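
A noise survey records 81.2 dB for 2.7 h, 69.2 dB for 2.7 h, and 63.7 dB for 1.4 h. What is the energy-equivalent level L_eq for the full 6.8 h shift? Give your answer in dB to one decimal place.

77.5 dB

Weight each interval's intensity by its duration and average over T = 6.8 h:
Σ tᵢ·10^(Lᵢ/10) = 2.7·10^(81.2/10) + 2.7·10^(69.2/10) + 1.4·10^(63.7/10) = 3.817e+08.
L_eq = 10·log₁₀(3.817e+08/6.8) = 77.49 dB.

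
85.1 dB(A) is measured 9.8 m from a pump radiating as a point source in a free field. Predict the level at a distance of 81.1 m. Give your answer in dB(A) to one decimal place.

Point-source attenuation: ΔL = 20·log₁₀(r₂/r₁) = 20·log₁₀(81.1/9.8) = 18.356 dB.
L₂ = 85.1 − 20·log₁₀(81.1/9.8) = 85.1 − 18.356 = 66.74 dB(A).

66.7 dB(A)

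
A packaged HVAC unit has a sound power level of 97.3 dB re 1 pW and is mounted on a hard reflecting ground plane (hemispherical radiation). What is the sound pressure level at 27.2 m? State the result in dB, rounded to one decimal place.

60.6 dB

Free-field hemispherical radiation: L_p = L_w − 10·log₁₀(2π·r²), r = 27.2 m.
2π·r² = 4649 m², 10·log₁₀ of that is 36.673 dB.
L_p = 97.3 − 36.673 = 60.63 dB.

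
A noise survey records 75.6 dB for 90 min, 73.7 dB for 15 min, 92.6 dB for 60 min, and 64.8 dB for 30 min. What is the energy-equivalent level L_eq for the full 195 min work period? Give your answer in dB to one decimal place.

The energy average is taken in the linear domain: L_eq = 10·log₁₀[(Σ tᵢ·10^(Lᵢ/10))/T], T = 195 min.
Σ tᵢ·10^(Lᵢ/10) = 90·10^(75.6/10) + 15·10^(73.7/10) + 60·10^(92.6/10) + 30·10^(64.8/10) = 1.129e+11.
L_eq = 10·log₁₀(1.129e+11/195) = 87.63 dB.

87.6 dB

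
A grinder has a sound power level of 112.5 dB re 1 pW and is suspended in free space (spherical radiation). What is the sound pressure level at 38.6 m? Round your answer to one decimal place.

Free-field spherical radiation: L_p = L_w − 10·log₁₀(4π·r²), r = 38.6 m.
4π·r² = 1.872e+04 m², 10·log₁₀ of that is 42.724 dB.
L_p = 112.5 − 42.724 = 69.78 dB.

69.8 dB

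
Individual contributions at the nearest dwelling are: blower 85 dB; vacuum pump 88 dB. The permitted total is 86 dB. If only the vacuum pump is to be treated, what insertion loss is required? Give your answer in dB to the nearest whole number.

9 dB

Fixed contribution from the other source: Σ 10^(L/10) = 10^(85/10) = 3.162e+08 (85.00 dB).
To meet 86 dB overall, the treated vacuum pump may contribute at most 10^(86/10) − 3.162e+08 = 8.188e+07, i.e. 79.13 dB.
So the vacuum pump must be reduced from 88 to 79.13 dB: IL = 8.87 dB.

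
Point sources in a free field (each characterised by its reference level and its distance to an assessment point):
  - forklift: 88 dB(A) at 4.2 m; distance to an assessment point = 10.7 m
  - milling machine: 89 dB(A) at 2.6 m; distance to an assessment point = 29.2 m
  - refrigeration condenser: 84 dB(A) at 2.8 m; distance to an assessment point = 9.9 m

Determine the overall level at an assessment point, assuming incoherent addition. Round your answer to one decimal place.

80.9 dB(A)

Apply inverse-square spreading to bring every level to the receiver, then sum 10^(L/10).
forklift: 88 − 20·log₁₀(10.7/4.2) = 88 − 8.12 = 79.88 dB(A).
milling machine: 89 − 20·log₁₀(29.2/2.6) = 89 − 21.01 = 67.99 dB(A).
refrigeration condenser: 84 − 20·log₁₀(9.9/2.8) = 84 − 10.97 = 73.03 dB(A).
Σ 10^(L/10) = 1.236e+08 → L_total = 10·log₁₀(1.236e+08) = 80.92 dB(A).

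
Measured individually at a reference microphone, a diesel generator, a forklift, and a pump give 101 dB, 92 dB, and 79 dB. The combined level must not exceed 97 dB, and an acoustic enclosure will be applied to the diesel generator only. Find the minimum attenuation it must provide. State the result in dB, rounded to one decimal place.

Fixed contribution from the other sources: Σ 10^(L/10) = 10^(92/10) + 10^(79/10) = 1.664e+09 (92.21 dB).
The limit corresponds to 10^(97/10) = 5.012e+09; subtracting the fixed part leaves 3.348e+09 for the diesel generator, i.e. 95.25 dB.
So the diesel generator must be reduced from 101 to 95.25 dB: IL = 5.75 dB.

5.8 dB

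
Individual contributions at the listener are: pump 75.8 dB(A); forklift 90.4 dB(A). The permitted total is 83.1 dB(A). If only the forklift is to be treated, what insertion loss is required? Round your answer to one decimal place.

Everything except the forklift sums to 10^(75.8/10) = 3.802e+07 in linear terms, 75.80 dB(A).
The limit corresponds to 10^(83.1/10) = 2.042e+08; subtracting the fixed part leaves 1.662e+08 for the forklift, i.e. 82.21 dB(A).
So the forklift must be reduced from 90.4 to 82.21 dB(A): IL = 8.19 dB.

8.2 dB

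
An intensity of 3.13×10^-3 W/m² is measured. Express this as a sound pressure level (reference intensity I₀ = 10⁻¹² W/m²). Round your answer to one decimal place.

95.0 dB

I/I₀ = 3.13×10^-3/10⁻¹² = 3.13×10^9, and L = 10·log₁₀(I/I₀).
L = 10·(0.4955 + 9) = 94.96 dB.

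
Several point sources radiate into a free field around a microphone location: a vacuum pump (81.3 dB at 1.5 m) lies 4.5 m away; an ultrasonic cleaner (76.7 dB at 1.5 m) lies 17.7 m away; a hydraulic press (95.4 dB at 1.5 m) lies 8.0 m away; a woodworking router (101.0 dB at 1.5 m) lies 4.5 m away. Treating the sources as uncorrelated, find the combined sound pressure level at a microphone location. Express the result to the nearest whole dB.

Propagate each source to the receiver with L = L_ref − 20·log₁₀(r/r_ref), then add intensities.
vacuum pump: 81.3 − 20·log₁₀(4.5/1.5) = 81.3 − 9.54 = 71.76 dB.
ultrasonic cleaner: 76.7 − 20·log₁₀(17.7/1.5) = 76.7 − 21.44 = 55.26 dB.
hydraulic press: 95.4 − 20·log₁₀(8.0/1.5) = 95.4 − 14.54 = 80.86 dB.
woodworking router: 101.0 − 20·log₁₀(4.5/1.5) = 101.0 − 9.54 = 91.46 dB.
Σ 10^(L/10) = 1.536e+09 → L_total = 10·log₁₀(1.536e+09) = 91.86 dB.

92 dB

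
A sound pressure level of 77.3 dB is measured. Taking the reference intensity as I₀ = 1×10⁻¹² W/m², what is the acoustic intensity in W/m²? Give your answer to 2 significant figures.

5.4e-05 W/m²

I/I₀ = 10^(77.3/10) = 5.37e+07, so I = 5.37e+07 × 10⁻¹² W/m².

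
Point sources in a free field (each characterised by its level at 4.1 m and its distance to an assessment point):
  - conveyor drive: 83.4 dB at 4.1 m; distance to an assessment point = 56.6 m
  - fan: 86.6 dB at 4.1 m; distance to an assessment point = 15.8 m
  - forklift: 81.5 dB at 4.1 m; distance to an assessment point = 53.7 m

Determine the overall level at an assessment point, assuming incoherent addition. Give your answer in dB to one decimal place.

First find each source's level at the receiver (point-source: −20·log₁₀(r/r_ref)), then combine on an intensity basis.
conveyor drive: 83.4 − 20·log₁₀(56.6/4.1) = 83.4 − 22.80 = 60.60 dB.
fan: 86.6 − 20·log₁₀(15.8/4.1) = 86.6 − 11.72 = 74.88 dB.
forklift: 81.5 − 20·log₁₀(53.7/4.1) = 81.5 − 22.34 = 59.16 dB.
Σ 10^(L/10) = 3.275e+07 → L_total = 10·log₁₀(3.275e+07) = 75.15 dB.

75.2 dB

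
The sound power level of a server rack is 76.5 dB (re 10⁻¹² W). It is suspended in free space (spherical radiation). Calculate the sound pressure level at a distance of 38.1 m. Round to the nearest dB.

Free-field spherical radiation: L_p = L_w − 10·log₁₀(4π·r²), r = 38.1 m.
4π·r² = 1.824e+04 m², 10·log₁₀ of that is 42.611 dB.
L_p = 76.5 − 42.611 = 33.89 dB.

34 dB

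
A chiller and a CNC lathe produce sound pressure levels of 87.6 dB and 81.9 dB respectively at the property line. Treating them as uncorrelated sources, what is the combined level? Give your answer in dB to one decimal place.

88.6 dB

For uncorrelated sources the intensities add, so convert each level to linear form, sum, and take 10·log₁₀ of the total.
Σ 10^(L/10) = 10^(87.6/10) + 10^(81.9/10) = 7.303e+08.
L_total = 10·log₁₀(7.303e+08) = 88.64 dB.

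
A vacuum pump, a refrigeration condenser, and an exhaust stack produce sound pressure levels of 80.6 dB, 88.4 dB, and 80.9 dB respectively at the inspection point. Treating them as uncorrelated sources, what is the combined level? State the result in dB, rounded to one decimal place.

Incoherent sources combine by intensity addition: L_total = 10·log₁₀(Σ 10^(L_i/10)).
Σ 10^(L/10) = 10^(80.6/10) + 10^(88.4/10) + 10^(80.9/10) = 9.297e+08.
L_total = 10·log₁₀(9.297e+08) = 89.68 dB.

89.7 dB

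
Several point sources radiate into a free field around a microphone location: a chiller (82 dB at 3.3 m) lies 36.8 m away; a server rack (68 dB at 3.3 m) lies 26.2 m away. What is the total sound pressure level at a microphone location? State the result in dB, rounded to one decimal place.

Apply inverse-square spreading to bring every level to the receiver, then sum 10^(L/10).
chiller: 82 − 20·log₁₀(36.8/3.3) = 82 − 20.95 = 61.05 dB.
server rack: 68 − 20·log₁₀(26.2/3.3) = 68 − 18.00 = 50.00 dB.
Σ 10^(L/10) = 1.375e+06 → L_total = 10·log₁₀(1.375e+06) = 61.38 dB.

61.4 dB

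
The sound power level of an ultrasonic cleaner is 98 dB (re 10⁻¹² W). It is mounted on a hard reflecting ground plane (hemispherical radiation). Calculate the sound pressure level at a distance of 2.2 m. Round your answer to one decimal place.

Free-field hemispherical radiation: L_p = L_w − 10·log₁₀(2π·r²), r = 2.2 m.
2π·r² = 30.41 m², 10·log₁₀ of that is 14.830 dB.
L_p = 98 − 14.830 = 83.17 dB.

83.2 dB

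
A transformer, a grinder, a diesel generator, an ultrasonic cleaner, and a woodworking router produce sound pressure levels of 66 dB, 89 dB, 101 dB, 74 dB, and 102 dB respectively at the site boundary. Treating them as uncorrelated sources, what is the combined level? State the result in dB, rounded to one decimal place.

104.7 dB

Incoherent sources combine by intensity addition: L_total = 10·log₁₀(Σ 10^(L_i/10)).
Σ 10^(L/10) = 10^(66/10) + 10^(89/10) + 10^(101/10) + 10^(74/10) + 10^(102/10) = 2.926e+10.
L_total = 10·log₁₀(2.926e+10) = 104.66 dB.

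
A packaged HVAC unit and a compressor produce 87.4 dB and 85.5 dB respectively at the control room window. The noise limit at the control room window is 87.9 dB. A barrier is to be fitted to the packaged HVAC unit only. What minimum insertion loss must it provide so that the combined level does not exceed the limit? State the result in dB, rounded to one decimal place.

Everything except the packaged HVAC unit sums to 10^(85.5/10) = 3.548e+08 in linear terms, 85.50 dB.
The limit corresponds to 10^(87.9/10) = 6.166e+08; subtracting the fixed part leaves 2.618e+08 for the packaged HVAC unit, i.e. 84.18 dB.
Required insertion loss = 87.4 − 84.18 = 3.22 dB.

3.2 dB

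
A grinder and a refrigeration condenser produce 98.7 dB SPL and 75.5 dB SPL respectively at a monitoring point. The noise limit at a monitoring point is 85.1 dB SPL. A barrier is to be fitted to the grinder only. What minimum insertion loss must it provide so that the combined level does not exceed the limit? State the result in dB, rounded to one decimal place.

14.1 dB

The untreated sources together contribute 10^(75.5/10) = 3.548e+07, i.e. 75.50 dB SPL.
The limit corresponds to 10^(85.1/10) = 3.236e+08; subtracting the fixed part leaves 2.881e+08 for the grinder, i.e. 84.60 dB SPL.
Required insertion loss = 98.7 − 84.60 = 14.10 dB.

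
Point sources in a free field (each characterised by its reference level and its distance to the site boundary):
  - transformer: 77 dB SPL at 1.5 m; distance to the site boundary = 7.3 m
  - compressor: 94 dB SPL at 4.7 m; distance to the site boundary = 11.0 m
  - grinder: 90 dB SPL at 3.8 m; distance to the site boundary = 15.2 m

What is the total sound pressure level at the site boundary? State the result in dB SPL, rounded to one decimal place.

87.2 dB SPL

Propagate each source to the receiver with L = L_ref − 20·log₁₀(r/r_ref), then add intensities.
transformer: 77 − 20·log₁₀(7.3/1.5) = 77 − 13.74 = 63.26 dB SPL.
compressor: 94 − 20·log₁₀(11.0/4.7) = 94 − 7.39 = 86.61 dB SPL.
grinder: 90 − 20·log₁₀(15.2/3.8) = 90 − 12.04 = 77.96 dB SPL.
Σ 10^(L/10) = 5.232e+08 → L_total = 10·log₁₀(5.232e+08) = 87.19 dB SPL.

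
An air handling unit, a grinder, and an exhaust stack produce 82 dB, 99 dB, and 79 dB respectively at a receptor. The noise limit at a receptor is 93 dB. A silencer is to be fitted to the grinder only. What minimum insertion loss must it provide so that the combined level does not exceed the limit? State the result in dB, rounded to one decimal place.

The untreated sources together contribute 10^(82/10) + 10^(79/10) = 2.379e+08, i.e. 83.76 dB.
To meet 93 dB overall, the treated grinder may contribute at most 10^(93/10) − 2.379e+08 = 1.757e+09, i.e. 92.45 dB.
So the grinder must be reduced from 99 to 92.45 dB: IL = 6.55 dB.

6.6 dB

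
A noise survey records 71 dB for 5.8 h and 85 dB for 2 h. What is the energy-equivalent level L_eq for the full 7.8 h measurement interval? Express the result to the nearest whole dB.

L_eq = 10·log₁₀[(1/T)·Σ tᵢ·10^(Lᵢ/10)] with T = 7.8 h.
Σ tᵢ·10^(Lᵢ/10) = 5.8·10^(71/10) + 2·10^(85/10) = 7.055e+08.
L_eq = 10·log₁₀(7.055e+08/7.8) = 79.56 dB.

80 dB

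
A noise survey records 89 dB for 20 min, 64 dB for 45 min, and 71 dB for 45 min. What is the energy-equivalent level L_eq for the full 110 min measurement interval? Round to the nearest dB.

82 dB

The energy average is taken in the linear domain: L_eq = 10·log₁₀[(Σ tᵢ·10^(Lᵢ/10))/T], T = 110 min.
Σ tᵢ·10^(Lᵢ/10) = 20·10^(89/10) + 45·10^(64/10) + 45·10^(71/10) = 1.657e+10.
L_eq = 10·log₁₀(1.657e+10/110) = 81.78 dB.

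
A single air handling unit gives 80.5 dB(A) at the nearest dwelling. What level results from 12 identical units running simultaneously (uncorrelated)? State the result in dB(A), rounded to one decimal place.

With 12 equal, uncorrelated contributions the intensity is 12× that of one unit, giving a rise of 10·log₁₀ 12.
L_total = 80.5 + 10·log₁₀(12) = 80.5 + 10.792 = 91.29 dB(A).

91.3 dB(A)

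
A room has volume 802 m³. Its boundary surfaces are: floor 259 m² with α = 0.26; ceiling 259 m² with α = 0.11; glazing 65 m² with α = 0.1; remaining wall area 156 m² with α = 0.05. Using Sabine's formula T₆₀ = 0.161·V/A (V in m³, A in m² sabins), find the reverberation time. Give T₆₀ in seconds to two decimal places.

Summing Sᵢαᵢ: 259·0.26 + 259·0.11 + 65·0.1 + 156·0.05 = 110.13 m².
T₆₀ = 0.161 × 802 / 110.13 = 1.172 s.

1.17 s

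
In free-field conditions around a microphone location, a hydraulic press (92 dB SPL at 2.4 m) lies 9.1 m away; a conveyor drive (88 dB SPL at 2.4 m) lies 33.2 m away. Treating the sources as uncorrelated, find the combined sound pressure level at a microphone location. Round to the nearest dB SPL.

81 dB SPL

Apply inverse-square spreading to bring every level to the receiver, then sum 10^(L/10).
hydraulic press: 92 − 20·log₁₀(9.1/2.4) = 92 − 11.58 = 80.42 dB SPL.
conveyor drive: 88 − 20·log₁₀(33.2/2.4) = 88 − 22.82 = 65.18 dB SPL.
Σ 10^(L/10) = 1.135e+08 → L_total = 10·log₁₀(1.135e+08) = 80.55 dB SPL.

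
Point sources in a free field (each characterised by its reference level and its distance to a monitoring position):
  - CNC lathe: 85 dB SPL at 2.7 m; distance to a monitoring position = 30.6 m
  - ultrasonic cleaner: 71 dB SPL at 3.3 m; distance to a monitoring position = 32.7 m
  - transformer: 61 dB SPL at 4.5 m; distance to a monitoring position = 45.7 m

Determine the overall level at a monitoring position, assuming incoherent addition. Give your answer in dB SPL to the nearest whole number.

Propagate each source to the receiver with L = L_ref − 20·log₁₀(r/r_ref), then add intensities.
CNC lathe: 85 − 20·log₁₀(30.6/2.7) = 85 − 21.09 = 63.91 dB SPL.
ultrasonic cleaner: 71 − 20·log₁₀(32.7/3.3) = 71 − 19.92 = 51.08 dB SPL.
transformer: 61 − 20·log₁₀(45.7/4.5) = 61 − 20.13 = 40.87 dB SPL.
Σ 10^(L/10) = 2.602e+06 → L_total = 10·log₁₀(2.602e+06) = 64.15 dB SPL.

64 dB SPL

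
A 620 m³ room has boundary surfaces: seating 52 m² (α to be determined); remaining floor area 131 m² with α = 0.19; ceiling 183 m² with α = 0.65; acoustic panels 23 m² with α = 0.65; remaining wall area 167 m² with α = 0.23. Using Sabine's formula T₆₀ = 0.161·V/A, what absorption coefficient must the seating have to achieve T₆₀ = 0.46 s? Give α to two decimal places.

0.38

From T₆₀ = 0.161·V/A, the target T₆₀ = 0.46 s needs A = 0.161·620/0.46 = 217.00 m².
Absorption from the other surfaces = 131·0.19 + 183·0.65 + 23·0.65 + 167·0.23 = 197.20 m², so the seating must supply 19.80 m² over 52 m².
α = 19.80/52 = 0.381.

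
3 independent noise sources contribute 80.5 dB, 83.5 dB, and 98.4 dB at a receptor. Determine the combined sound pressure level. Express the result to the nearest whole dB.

99 dB

Incoherent sources combine by intensity addition: L_total = 10·log₁₀(Σ 10^(L_i/10)).
Σ 10^(L/10) = 10^(80.5/10) + 10^(83.5/10) + 10^(98.4/10) = 7.254e+09.
L_total = 10·log₁₀(7.254e+09) = 98.61 dB.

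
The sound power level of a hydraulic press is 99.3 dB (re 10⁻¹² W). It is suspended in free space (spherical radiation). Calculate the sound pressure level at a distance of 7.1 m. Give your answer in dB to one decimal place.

71.3 dB

Free-field spherical radiation: L_p = L_w − 10·log₁₀(4π·r²), r = 7.1 m.
4π·r² = 633.5 m², 10·log₁₀ of that is 28.017 dB.
L_p = 99.3 − 28.017 = 71.28 dB.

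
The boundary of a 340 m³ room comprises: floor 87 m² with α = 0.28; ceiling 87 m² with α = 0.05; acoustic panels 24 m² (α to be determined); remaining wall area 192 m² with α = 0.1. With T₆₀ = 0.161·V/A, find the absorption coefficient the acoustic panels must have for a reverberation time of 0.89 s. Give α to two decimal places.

0.57

Required total absorption A = 0.161·340/0.89 = 61.51 m².
Absorption from the other surfaces = 87·0.28 + 87·0.05 + 192·0.1 = 47.91 m², so the acoustic panels must supply 13.60 m² over 24 m².
α = 13.60/24 = 0.566.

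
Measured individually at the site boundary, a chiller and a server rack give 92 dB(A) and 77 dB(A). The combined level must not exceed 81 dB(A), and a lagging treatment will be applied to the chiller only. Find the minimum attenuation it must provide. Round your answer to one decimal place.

13.2 dB

Fixed contribution from the other source: Σ 10^(L/10) = 10^(77/10) = 5.012e+07 (77.00 dB(A)).
The limit corresponds to 10^(81/10) = 1.259e+08; subtracting the fixed part leaves 7.577e+07 for the chiller, i.e. 78.80 dB(A).
Required insertion loss = 92 − 78.80 = 13.20 dB.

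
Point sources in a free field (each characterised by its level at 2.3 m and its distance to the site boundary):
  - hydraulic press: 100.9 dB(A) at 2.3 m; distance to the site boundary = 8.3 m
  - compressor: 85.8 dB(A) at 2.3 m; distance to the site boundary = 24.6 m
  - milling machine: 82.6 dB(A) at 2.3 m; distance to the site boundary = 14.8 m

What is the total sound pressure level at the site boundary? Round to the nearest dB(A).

90 dB(A)

Propagate each source to the receiver with L = L_ref − 20·log₁₀(r/r_ref), then add intensities.
hydraulic press: 100.9 − 20·log₁₀(8.3/2.3) = 100.9 − 11.15 = 89.75 dB(A).
compressor: 85.8 − 20·log₁₀(24.6/2.3) = 85.8 − 20.58 = 65.22 dB(A).
milling machine: 82.6 − 20·log₁₀(14.8/2.3) = 82.6 − 16.17 = 66.43 dB(A).
Σ 10^(L/10) = 9.524e+08 → L_total = 10·log₁₀(9.524e+08) = 89.79 dB(A).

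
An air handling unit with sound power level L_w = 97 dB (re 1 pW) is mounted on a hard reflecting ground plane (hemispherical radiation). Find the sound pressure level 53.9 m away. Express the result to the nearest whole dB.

Free-field hemispherical radiation: L_p = L_w − 10·log₁₀(2π·r²), r = 53.9 m.
2π·r² = 1.825e+04 m², 10·log₁₀ of that is 42.614 dB.
L_p = 97 − 42.614 = 54.39 dB.

54 dB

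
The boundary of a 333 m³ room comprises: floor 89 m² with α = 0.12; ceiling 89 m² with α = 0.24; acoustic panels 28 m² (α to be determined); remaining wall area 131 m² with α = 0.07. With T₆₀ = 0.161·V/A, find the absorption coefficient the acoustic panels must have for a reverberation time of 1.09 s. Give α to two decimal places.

Required total absorption A = 0.161·333/1.09 = 49.19 m².
Absorption from the other surfaces = 89·0.12 + 89·0.24 + 131·0.07 = 41.21 m², so the acoustic panels must supply 7.98 m² over 28 m².
α = 7.98/28 = 0.285.

0.28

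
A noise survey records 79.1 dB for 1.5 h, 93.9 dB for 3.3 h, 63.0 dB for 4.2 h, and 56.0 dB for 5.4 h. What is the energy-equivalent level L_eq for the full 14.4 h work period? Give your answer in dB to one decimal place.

87.6 dB

L_eq = 10·log₁₀[(1/T)·Σ tᵢ·10^(Lᵢ/10)] with T = 14.4 h.
Σ tᵢ·10^(Lᵢ/10) = 1.5·10^(79.1/10) + 3.3·10^(93.9/10) + 4.2·10^(63.0/10) + 5.4·10^(56.0/10) = 8.233e+09.
L_eq = 10·log₁₀(8.233e+09/14.4) = 87.57 dB.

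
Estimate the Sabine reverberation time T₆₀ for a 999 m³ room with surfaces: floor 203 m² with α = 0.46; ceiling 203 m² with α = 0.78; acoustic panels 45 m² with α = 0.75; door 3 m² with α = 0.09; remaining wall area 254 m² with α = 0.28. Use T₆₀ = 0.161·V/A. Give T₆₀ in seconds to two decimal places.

0.45 s

A = Σ Sᵢαᵢ = 203·0.46 + 203·0.78 + 45·0.75 + 3·0.09 + 254·0.28 = 356.86 m².
T₆₀ = 0.161 × 999 / 356.86 = 0.451 s.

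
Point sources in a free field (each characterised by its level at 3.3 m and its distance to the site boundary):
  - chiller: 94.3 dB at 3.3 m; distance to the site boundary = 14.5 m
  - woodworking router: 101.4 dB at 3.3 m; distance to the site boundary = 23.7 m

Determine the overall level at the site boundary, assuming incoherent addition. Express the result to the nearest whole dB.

Apply inverse-square spreading to bring every level to the receiver, then sum 10^(L/10).
chiller: 94.3 − 20·log₁₀(14.5/3.3) = 94.3 − 12.86 = 81.44 dB.
woodworking router: 101.4 − 20·log₁₀(23.7/3.3) = 101.4 − 17.12 = 84.28 dB.
Σ 10^(L/10) = 4.070e+08 → L_total = 10·log₁₀(4.070e+08) = 86.10 dB.

86 dB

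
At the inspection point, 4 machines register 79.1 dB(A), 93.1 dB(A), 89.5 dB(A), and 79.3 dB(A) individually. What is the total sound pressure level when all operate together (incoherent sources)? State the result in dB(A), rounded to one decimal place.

Incoherent sources combine by intensity addition: L_total = 10·log₁₀(Σ 10^(L_i/10)).
Σ 10^(L/10) = 10^(79.1/10) + 10^(93.1/10) + 10^(89.5/10) + 10^(79.3/10) = 3.099e+09.
L_total = 10·log₁₀(3.099e+09) = 94.91 dB(A).

94.9 dB(A)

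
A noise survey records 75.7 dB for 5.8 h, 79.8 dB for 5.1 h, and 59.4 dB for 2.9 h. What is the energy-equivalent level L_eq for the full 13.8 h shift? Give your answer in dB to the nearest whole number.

77 dB

The energy average is taken in the linear domain: L_eq = 10·log₁₀[(Σ tᵢ·10^(Lᵢ/10))/T], T = 13.8 h.
Σ tᵢ·10^(Lᵢ/10) = 5.8·10^(75.7/10) + 5.1·10^(79.8/10) + 2.9·10^(59.4/10) = 7.051e+08.
L_eq = 10·log₁₀(7.051e+08/13.8) = 77.08 dB.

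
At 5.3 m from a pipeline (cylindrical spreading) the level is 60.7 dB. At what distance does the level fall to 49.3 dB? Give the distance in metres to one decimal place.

For a line source L₁ − L₂ = 10·log₁₀(r₂/r₁), so r₂ = r₁·10^((L₁−L₂)/10).
r₂ = 5.3·10^((60.7−49.3)/10) = 5.3·10^(11.4/10) = 73.16 m.

73.2 m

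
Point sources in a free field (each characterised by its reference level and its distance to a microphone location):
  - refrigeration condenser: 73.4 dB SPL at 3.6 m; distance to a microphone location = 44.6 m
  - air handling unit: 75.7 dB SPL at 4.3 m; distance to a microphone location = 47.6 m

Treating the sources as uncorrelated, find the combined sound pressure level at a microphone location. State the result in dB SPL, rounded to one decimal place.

Propagate each source to the receiver with L = L_ref − 20·log₁₀(r/r_ref), then add intensities.
refrigeration condenser: 73.4 − 20·log₁₀(44.6/3.6) = 73.4 − 21.86 = 51.54 dB SPL.
air handling unit: 75.7 − 20·log₁₀(47.6/4.3) = 75.7 − 20.88 = 54.82 dB SPL.
Σ 10^(L/10) = 4.457e+05 → L_total = 10·log₁₀(4.457e+05) = 56.49 dB SPL.

56.5 dB SPL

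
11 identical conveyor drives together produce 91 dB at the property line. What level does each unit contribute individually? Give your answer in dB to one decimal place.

80.6 dB

Dividing the total intensity by 11 lowers the level by 10·log₁₀ 11 = 10.414 dB: L₁ = 91 − 10.414.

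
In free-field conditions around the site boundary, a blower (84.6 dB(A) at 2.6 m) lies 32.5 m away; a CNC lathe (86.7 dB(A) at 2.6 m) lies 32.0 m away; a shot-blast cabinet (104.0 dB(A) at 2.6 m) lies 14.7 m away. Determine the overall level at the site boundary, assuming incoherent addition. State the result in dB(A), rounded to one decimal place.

Apply inverse-square spreading to bring every level to the receiver, then sum 10^(L/10).
blower: 84.6 − 20·log₁₀(32.5/2.6) = 84.6 − 21.94 = 62.66 dB(A).
CNC lathe: 86.7 − 20·log₁₀(32.0/2.6) = 86.7 − 21.80 = 64.90 dB(A).
shot-blast cabinet: 104.0 − 20·log₁₀(14.7/2.6) = 104.0 − 15.05 = 88.95 dB(A).
Σ 10^(L/10) = 7.907e+08 → L_total = 10·log₁₀(7.907e+08) = 88.98 dB(A).

89.0 dB(A)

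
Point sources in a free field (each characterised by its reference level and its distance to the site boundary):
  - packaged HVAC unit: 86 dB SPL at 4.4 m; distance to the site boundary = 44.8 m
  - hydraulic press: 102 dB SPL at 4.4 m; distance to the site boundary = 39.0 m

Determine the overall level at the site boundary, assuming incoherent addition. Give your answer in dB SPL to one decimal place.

First find each source's level at the receiver (point-source: −20·log₁₀(r/r_ref)), then combine on an intensity basis.
packaged HVAC unit: 86 − 20·log₁₀(44.8/4.4) = 86 − 20.16 = 65.84 dB SPL.
hydraulic press: 102 − 20·log₁₀(39.0/4.4) = 102 − 18.95 = 83.05 dB SPL.
Σ 10^(L/10) = 2.056e+08 → L_total = 10·log₁₀(2.056e+08) = 83.13 dB SPL.

83.1 dB SPL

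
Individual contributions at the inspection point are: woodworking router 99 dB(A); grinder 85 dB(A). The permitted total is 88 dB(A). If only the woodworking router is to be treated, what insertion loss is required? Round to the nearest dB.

Fixed contribution from the other source: Σ 10^(L/10) = 10^(85/10) = 3.162e+08 (85.00 dB(A)).
The limit corresponds to 10^(88/10) = 6.310e+08; subtracting the fixed part leaves 3.147e+08 for the woodworking router, i.e. 84.98 dB(A).
Required insertion loss = 99 − 84.98 = 14.02 dB.

14 dB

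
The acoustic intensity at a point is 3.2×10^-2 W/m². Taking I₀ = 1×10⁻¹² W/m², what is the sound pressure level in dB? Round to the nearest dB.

I/I₀ = 3.2×10^-2/10⁻¹² = 3.2×10^10, and L = 10·log₁₀(I/I₀).
L = 10·(0.5051 + 10) = 105.05 dB.

105 dB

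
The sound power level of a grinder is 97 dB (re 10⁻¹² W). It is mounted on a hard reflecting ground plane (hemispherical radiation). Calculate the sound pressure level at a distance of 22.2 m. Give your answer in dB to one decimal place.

The power spreads over a hemisphere of area 2π·r², so L_p = L_w − 10·log₁₀(2π·r²).
2π·r² = 3097 m², 10·log₁₀ of that is 34.909 dB.
L_p = 97 − 34.909 = 62.09 dB.

62.1 dB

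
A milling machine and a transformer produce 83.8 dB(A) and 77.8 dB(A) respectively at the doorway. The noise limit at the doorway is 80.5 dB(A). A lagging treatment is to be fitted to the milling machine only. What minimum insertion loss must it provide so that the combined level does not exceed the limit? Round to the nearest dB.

7 dB

Everything except the milling machine sums to 10^(77.8/10) = 6.026e+07 in linear terms, 77.80 dB(A).
To meet 80.5 dB(A) overall, the treated milling machine may contribute at most 10^(80.5/10) − 6.026e+07 = 5.195e+07, i.e. 77.16 dB(A).
Required insertion loss = 83.8 − 77.16 = 6.64 dB.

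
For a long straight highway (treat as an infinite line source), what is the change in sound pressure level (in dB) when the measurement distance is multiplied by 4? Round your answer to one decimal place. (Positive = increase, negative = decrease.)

-6.0 dB

Line-source spreading: ΔL = −10·log₁₀(r₂/r₁).
ΔL = −10·log₁₀(4) = -6.02 dB.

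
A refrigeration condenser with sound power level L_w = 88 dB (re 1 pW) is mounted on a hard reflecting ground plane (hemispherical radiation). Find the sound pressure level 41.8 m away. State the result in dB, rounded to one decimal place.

The power spreads over a hemisphere of area 2π·r², so L_p = L_w − 10·log₁₀(2π·r²).
2π·r² = 1.098e+04 m², 10·log₁₀ of that is 40.405 dB.
L_p = 88 − 40.405 = 47.59 dB.

47.6 dB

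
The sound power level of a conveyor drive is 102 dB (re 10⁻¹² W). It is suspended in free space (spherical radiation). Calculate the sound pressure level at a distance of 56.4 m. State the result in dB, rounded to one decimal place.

The power spreads over a sphere of area 4π·r², so L_p = L_w − 10·log₁₀(4π·r²).
4π·r² = 3.997e+04 m², 10·log₁₀ of that is 46.018 dB.
L_p = 102 − 46.018 = 55.98 dB.

56.0 dB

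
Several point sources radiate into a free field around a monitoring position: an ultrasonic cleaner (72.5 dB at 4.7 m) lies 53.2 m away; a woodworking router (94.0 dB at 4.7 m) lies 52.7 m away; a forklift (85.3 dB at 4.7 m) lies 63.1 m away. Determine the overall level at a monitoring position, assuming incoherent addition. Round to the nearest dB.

First find each source's level at the receiver (point-source: −20·log₁₀(r/r_ref)), then combine on an intensity basis.
ultrasonic cleaner: 72.5 − 20·log₁₀(53.2/4.7) = 72.5 − 21.08 = 51.42 dB.
woodworking router: 94.0 − 20·log₁₀(52.7/4.7) = 94.0 − 20.99 = 73.01 dB.
forklift: 85.3 − 20·log₁₀(63.1/4.7) = 85.3 − 22.56 = 62.74 dB.
Σ 10^(L/10) = 2.200e+07 → L_total = 10·log₁₀(2.200e+07) = 73.42 dB.

73 dB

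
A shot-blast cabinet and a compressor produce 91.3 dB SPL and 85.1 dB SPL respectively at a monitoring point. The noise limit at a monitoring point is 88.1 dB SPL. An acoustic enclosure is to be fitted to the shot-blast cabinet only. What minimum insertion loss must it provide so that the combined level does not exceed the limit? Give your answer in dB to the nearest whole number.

6 dB

Everything except the shot-blast cabinet sums to 10^(85.1/10) = 3.236e+08 in linear terms, 85.10 dB SPL.
To meet 88.1 dB SPL overall, the treated shot-blast cabinet may contribute at most 10^(88.1/10) − 3.236e+08 = 3.221e+08, i.e. 85.08 dB SPL.
Required insertion loss = 91.3 − 85.08 = 6.22 dB.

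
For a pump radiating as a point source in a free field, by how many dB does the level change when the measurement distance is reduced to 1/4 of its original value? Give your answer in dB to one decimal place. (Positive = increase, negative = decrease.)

Point-source spreading: ΔL = −20·log₁₀(r₂/r₁).
ΔL = −20·log₁₀(0.25) = +12.04 dB.

+12.0 dB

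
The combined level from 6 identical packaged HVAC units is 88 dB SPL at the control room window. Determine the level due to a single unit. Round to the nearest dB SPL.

6 equal contributions raise the level by 10·log₁₀ 6 = 7.782 dB, so each unit alone gives 88 − 7.782.

80 dB SPL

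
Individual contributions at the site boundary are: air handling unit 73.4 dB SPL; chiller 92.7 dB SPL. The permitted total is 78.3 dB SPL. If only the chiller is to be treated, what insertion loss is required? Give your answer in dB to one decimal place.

Everything except the chiller sums to 10^(73.4/10) = 2.188e+07 in linear terms, 73.40 dB SPL.
To meet 78.3 dB SPL overall, the treated chiller may contribute at most 10^(78.3/10) − 2.188e+07 = 4.573e+07, i.e. 76.60 dB SPL.
So the chiller must be reduced from 92.7 to 76.60 dB SPL: IL = 16.10 dB.

16.1 dB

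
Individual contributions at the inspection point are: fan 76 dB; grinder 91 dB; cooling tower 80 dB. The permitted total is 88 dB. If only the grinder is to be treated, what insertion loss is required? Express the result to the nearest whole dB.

Everything except the grinder sums to 10^(76/10) + 10^(80/10) = 1.398e+08 in linear terms, 81.46 dB.
The limit corresponds to 10^(88/10) = 6.310e+08; subtracting the fixed part leaves 4.911e+08 for the grinder, i.e. 86.91 dB.
Required insertion loss = 91 − 86.91 = 4.09 dB.

4 dB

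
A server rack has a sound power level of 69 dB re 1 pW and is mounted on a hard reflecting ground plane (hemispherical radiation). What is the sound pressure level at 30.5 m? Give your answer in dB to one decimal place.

31.3 dB

Free-field hemispherical radiation: L_p = L_w − 10·log₁₀(2π·r²), r = 30.5 m.
2π·r² = 5845 m², 10·log₁₀ of that is 37.668 dB.
L_p = 69 − 37.668 = 31.33 dB.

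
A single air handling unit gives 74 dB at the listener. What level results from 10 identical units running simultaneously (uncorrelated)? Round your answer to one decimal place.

84.0 dB

N identical incoherent sources raise the level by 10·log₁₀ N.
L_total = 74 + 10·log₁₀(10) = 74 + 10.000 = 84.00 dB.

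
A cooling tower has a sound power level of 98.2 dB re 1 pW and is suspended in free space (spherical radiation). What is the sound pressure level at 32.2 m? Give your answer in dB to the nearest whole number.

The power spreads over a sphere of area 4π·r², so L_p = L_w − 10·log₁₀(4π·r²).
4π·r² = 1.303e+04 m², 10·log₁₀ of that is 41.149 dB.
L_p = 98.2 − 41.149 = 57.05 dB.

57 dB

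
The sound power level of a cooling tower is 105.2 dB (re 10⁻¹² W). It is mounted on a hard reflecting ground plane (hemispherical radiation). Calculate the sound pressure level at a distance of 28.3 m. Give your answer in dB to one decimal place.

L_p = L_w − 10·log₁₀(2π·r²) with r = 28.3 m.
2π·r² = 5032 m², 10·log₁₀ of that is 37.018 dB.
L_p = 105.2 − 37.018 = 68.18 dB.

68.2 dB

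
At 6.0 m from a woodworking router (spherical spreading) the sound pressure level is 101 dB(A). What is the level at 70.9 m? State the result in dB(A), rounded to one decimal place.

For a point source, L₂ = L₁ − 20·log₁₀(r₂/r₁).
L₂ = 101 − 20·log₁₀(70.9/6.0) = 101 − 21.450 = 79.55 dB(A).

79.6 dB(A)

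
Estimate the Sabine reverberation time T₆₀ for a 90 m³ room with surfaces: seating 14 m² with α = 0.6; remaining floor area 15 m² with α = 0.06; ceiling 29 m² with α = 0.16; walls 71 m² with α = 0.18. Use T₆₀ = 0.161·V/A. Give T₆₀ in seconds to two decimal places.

Summing Sᵢαᵢ: 14·0.6 + 15·0.06 + 29·0.16 + 71·0.18 = 26.72 m².
T₆₀ = 0.161 × 90 / 26.72 = 0.542 s.

0.54 s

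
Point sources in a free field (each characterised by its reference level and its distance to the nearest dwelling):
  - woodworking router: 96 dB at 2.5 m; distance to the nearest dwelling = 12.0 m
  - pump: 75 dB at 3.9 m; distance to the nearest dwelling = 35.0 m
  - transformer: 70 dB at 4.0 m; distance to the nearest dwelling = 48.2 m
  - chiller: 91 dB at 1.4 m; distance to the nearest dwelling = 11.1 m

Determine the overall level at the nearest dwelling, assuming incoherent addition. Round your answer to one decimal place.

Apply inverse-square spreading to bring every level to the receiver, then sum 10^(L/10).
woodworking router: 96 − 20·log₁₀(12.0/2.5) = 96 − 13.62 = 82.38 dB.
pump: 75 − 20·log₁₀(35.0/3.9) = 75 − 19.06 = 55.94 dB.
transformer: 70 − 20·log₁₀(48.2/4.0) = 70 − 21.62 = 48.38 dB.
chiller: 91 − 20·log₁₀(11.1/1.4) = 91 − 17.98 = 73.02 dB.
Σ 10^(L/10) = 1.933e+08 → L_total = 10·log₁₀(1.933e+08) = 82.86 dB.

82.9 dB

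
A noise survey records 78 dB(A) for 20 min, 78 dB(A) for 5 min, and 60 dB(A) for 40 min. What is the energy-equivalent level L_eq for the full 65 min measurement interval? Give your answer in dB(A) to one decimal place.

L_eq = 10·log₁₀[(1/T)·Σ tᵢ·10^(Lᵢ/10)] with T = 65 min.
Σ tᵢ·10^(Lᵢ/10) = 20·10^(78/10) + 5·10^(78/10) + 40·10^(60/10) = 1.617e+09.
L_eq = 10·log₁₀(1.617e+09/65) = 73.96 dB(A).

74.0 dB(A)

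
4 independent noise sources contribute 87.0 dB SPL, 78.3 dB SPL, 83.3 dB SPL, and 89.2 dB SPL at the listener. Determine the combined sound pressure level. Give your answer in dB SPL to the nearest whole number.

92 dB SPL

Incoherent sources combine by intensity addition: L_total = 10·log₁₀(Σ 10^(L_i/10)).
Σ 10^(L/10) = 10^(87.0/10) + 10^(78.3/10) + 10^(83.3/10) + 10^(89.2/10) = 1.614e+09.
L_total = 10·log₁₀(1.614e+09) = 92.08 dB SPL.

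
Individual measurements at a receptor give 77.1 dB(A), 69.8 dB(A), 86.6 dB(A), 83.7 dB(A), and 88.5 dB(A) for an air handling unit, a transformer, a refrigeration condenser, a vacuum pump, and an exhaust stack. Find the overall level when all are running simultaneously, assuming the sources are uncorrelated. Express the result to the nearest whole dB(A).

92 dB(A)

For uncorrelated sources the intensities add, so convert each level to linear form, sum, and take 10·log₁₀ of the total.
Σ 10^(L/10) = 10^(77.1/10) + 10^(69.8/10) + 10^(86.6/10) + 10^(83.7/10) + 10^(88.5/10) = 1.460e+09.
L_total = 10·log₁₀(1.460e+09) = 91.64 dB(A).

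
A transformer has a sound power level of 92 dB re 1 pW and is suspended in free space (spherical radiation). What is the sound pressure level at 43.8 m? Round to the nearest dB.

The power spreads over a sphere of area 4π·r², so L_p = L_w − 10·log₁₀(4π·r²).
4π·r² = 2.411e+04 m², 10·log₁₀ of that is 43.822 dB.
L_p = 92 − 43.822 = 48.18 dB.

48 dB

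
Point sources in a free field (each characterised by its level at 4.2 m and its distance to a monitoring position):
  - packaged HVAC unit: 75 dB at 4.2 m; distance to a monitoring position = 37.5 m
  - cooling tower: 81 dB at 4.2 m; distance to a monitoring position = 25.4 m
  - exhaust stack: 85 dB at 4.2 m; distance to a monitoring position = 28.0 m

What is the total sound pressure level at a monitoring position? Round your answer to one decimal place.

Apply inverse-square spreading to bring every level to the receiver, then sum 10^(L/10).
packaged HVAC unit: 75 − 20·log₁₀(37.5/4.2) = 75 − 19.02 = 55.98 dB.
cooling tower: 81 − 20·log₁₀(25.4/4.2) = 81 − 15.63 = 65.37 dB.
exhaust stack: 85 − 20·log₁₀(28.0/4.2) = 85 − 16.48 = 68.52 dB.
Σ 10^(L/10) = 1.095e+07 → L_total = 10·log₁₀(1.095e+07) = 70.40 dB.

70.4 dB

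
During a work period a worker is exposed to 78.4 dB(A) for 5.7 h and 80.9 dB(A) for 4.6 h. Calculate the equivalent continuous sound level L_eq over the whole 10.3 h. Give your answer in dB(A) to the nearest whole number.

80 dB(A)

Weight each interval's intensity by its duration and average over T = 10.3 h:
Σ tᵢ·10^(Lᵢ/10) = 5.7·10^(78.4/10) + 4.6·10^(80.9/10) = 9.603e+08.
L_eq = 10·log₁₀(9.603e+08/10.3) = 79.70 dB(A).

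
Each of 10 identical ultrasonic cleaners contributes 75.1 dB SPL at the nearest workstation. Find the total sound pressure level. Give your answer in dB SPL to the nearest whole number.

85 dB SPL

L_total = L₁ + 10·log₁₀ N for N identical incoherent sources.
L_total = 75.1 + 10·log₁₀(10) = 75.1 + 10.000 = 85.10 dB SPL.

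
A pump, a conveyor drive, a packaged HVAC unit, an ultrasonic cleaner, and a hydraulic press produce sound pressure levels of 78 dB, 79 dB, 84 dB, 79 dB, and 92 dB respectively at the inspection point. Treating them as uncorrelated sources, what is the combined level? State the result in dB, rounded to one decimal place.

93.1 dB

For uncorrelated sources the intensities add, so convert each level to linear form, sum, and take 10·log₁₀ of the total.
Σ 10^(L/10) = 10^(78/10) + 10^(79/10) + 10^(84/10) + 10^(79/10) + 10^(92/10) = 2.058e+09.
L_total = 10·log₁₀(2.058e+09) = 93.13 dB.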